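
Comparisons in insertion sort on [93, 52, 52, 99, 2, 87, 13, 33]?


Algorithm: insertion sort
Input: [93, 52, 52, 99, 2, 87, 13, 33]
Sorted: [2, 13, 33, 52, 52, 87, 93, 99]

23


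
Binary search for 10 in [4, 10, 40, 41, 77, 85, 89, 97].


Step 1: lo=0, hi=7, mid=3, val=41
Step 2: lo=0, hi=2, mid=1, val=10

Found at index 1


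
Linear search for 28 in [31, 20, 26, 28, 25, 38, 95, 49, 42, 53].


i=0: 31!=28
i=1: 20!=28
i=2: 26!=28
i=3: 28==28 found!

Found at 3, 4 comps


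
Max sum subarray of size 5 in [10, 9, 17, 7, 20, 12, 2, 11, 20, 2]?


[0:5]: 63
[1:6]: 65
[2:7]: 58
[3:8]: 52
[4:9]: 65
[5:10]: 47

Max: 65 at [1:6]


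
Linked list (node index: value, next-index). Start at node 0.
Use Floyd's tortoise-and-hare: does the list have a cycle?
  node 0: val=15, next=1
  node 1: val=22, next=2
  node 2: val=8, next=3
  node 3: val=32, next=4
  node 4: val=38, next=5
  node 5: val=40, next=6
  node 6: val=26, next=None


Floyd's tortoise (slow, +1) and hare (fast, +2):
  init: slow=0, fast=0
  step 1: slow=1, fast=2
  step 2: slow=2, fast=4
  step 3: slow=3, fast=6
  step 4: fast -> None, no cycle

Cycle: no


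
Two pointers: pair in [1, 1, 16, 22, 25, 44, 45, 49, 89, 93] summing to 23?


lo=0(1)+hi=9(93)=94
lo=0(1)+hi=8(89)=90
lo=0(1)+hi=7(49)=50
lo=0(1)+hi=6(45)=46
lo=0(1)+hi=5(44)=45
lo=0(1)+hi=4(25)=26
lo=0(1)+hi=3(22)=23

Yes: 1+22=23


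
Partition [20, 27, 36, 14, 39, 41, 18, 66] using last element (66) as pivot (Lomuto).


Pivot: 66
  20 <= 66: advance i (no swap)
  27 <= 66: advance i (no swap)
  36 <= 66: advance i (no swap)
  14 <= 66: advance i (no swap)
  39 <= 66: advance i (no swap)
  41 <= 66: advance i (no swap)
  18 <= 66: advance i (no swap)
Place pivot at 7: [20, 27, 36, 14, 39, 41, 18, 66]

Partitioned: [20, 27, 36, 14, 39, 41, 18, 66]


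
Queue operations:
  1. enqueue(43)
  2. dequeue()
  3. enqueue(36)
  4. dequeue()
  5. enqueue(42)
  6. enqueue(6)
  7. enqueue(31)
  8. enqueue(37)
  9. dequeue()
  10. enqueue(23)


enqueue(43) -> [43]
dequeue()->43, []
enqueue(36) -> [36]
dequeue()->36, []
enqueue(42) -> [42]
enqueue(6) -> [42, 6]
enqueue(31) -> [42, 6, 31]
enqueue(37) -> [42, 6, 31, 37]
dequeue()->42, [6, 31, 37]
enqueue(23) -> [6, 31, 37, 23]

Final queue: [6, 31, 37, 23]


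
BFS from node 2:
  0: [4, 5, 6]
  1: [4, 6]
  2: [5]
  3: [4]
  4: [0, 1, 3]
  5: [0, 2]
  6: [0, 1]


Visit 2, enqueue [5]
Visit 5, enqueue [0]
Visit 0, enqueue [4, 6]
Visit 4, enqueue [1, 3]
Visit 6, enqueue []
Visit 1, enqueue []
Visit 3, enqueue []

BFS order: [2, 5, 0, 4, 6, 1, 3]


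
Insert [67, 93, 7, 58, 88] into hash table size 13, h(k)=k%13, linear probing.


Insert 67: h=2 -> slot 2
Insert 93: h=2, 1 probes -> slot 3
Insert 7: h=7 -> slot 7
Insert 58: h=6 -> slot 6
Insert 88: h=10 -> slot 10

Table: [None, None, 67, 93, None, None, 58, 7, None, None, 88, None, None]


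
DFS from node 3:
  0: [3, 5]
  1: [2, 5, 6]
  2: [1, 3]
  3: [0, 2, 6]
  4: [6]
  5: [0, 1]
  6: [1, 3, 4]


Visit 3, push [6, 2, 0]
Visit 0, push [5]
Visit 5, push [1]
Visit 1, push [6, 2]
Visit 2, push []
Visit 6, push [4]
Visit 4, push []

DFS order: [3, 0, 5, 1, 2, 6, 4]


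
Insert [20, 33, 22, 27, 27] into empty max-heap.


Insert 20: [20]
Insert 33: [33, 20]
Insert 22: [33, 20, 22]
Insert 27: [33, 27, 22, 20]
Insert 27: [33, 27, 22, 20, 27]

Final heap: [33, 27, 22, 20, 27]


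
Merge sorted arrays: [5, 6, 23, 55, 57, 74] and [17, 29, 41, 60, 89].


Take 5 from A
Take 6 from A
Take 17 from B
Take 23 from A
Take 29 from B
Take 41 from B
Take 55 from A
Take 57 from A
Take 60 from B
Take 74 from A

Merged: [5, 6, 17, 23, 29, 41, 55, 57, 60, 74, 89]


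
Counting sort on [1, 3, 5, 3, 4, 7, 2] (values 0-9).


Input: [1, 3, 5, 3, 4, 7, 2]
Counts: [0, 1, 1, 2, 1, 1, 0, 1, 0, 0]

Sorted: [1, 2, 3, 3, 4, 5, 7]


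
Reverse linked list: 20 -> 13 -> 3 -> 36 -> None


Step 1: curr=20, set curr.next=prev(None) | reversed so far: 20
Step 2: curr=13, set curr.next=prev(20) | reversed so far: 13 -> 20
Step 3: curr=3, set curr.next=prev(13) | reversed so far: 3 -> 13 -> 20
Step 4: curr=36, set curr.next=prev(3) | reversed so far: 36 -> 3 -> 13 -> 20

36 -> 3 -> 13 -> 20 -> None


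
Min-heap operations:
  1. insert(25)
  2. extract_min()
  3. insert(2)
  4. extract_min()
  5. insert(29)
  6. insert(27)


insert(25) -> [25]
extract_min()->25, []
insert(2) -> [2]
extract_min()->2, []
insert(29) -> [29]
insert(27) -> [27, 29]

Final heap: [27, 29]


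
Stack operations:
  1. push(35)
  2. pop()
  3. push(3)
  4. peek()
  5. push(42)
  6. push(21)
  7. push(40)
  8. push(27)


push(35) -> [35]
pop()->35, []
push(3) -> [3]
peek()->3
push(42) -> [3, 42]
push(21) -> [3, 42, 21]
push(40) -> [3, 42, 21, 40]
push(27) -> [3, 42, 21, 40, 27]

Final stack: [3, 42, 21, 40, 27]


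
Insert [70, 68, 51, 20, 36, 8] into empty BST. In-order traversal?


Insert 70: root
Insert 68: L from 70
Insert 51: L from 70 -> L from 68
Insert 20: L from 70 -> L from 68 -> L from 51
Insert 36: L from 70 -> L from 68 -> L from 51 -> R from 20
Insert 8: L from 70 -> L from 68 -> L from 51 -> L from 20

In-order: [8, 20, 36, 51, 68, 70]


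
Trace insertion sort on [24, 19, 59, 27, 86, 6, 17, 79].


Initial: [24, 19, 59, 27, 86, 6, 17, 79]
Insert 19: [19, 24, 59, 27, 86, 6, 17, 79]
Insert 59: [19, 24, 59, 27, 86, 6, 17, 79]
Insert 27: [19, 24, 27, 59, 86, 6, 17, 79]
Insert 86: [19, 24, 27, 59, 86, 6, 17, 79]
Insert 6: [6, 19, 24, 27, 59, 86, 17, 79]
Insert 17: [6, 17, 19, 24, 27, 59, 86, 79]
Insert 79: [6, 17, 19, 24, 27, 59, 79, 86]

Sorted: [6, 17, 19, 24, 27, 59, 79, 86]


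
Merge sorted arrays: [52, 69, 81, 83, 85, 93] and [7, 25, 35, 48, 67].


Take 7 from B
Take 25 from B
Take 35 from B
Take 48 from B
Take 52 from A
Take 67 from B

Merged: [7, 25, 35, 48, 52, 67, 69, 81, 83, 85, 93]


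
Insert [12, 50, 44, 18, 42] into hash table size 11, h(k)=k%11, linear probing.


Insert 12: h=1 -> slot 1
Insert 50: h=6 -> slot 6
Insert 44: h=0 -> slot 0
Insert 18: h=7 -> slot 7
Insert 42: h=9 -> slot 9

Table: [44, 12, None, None, None, None, 50, 18, None, 42, None]


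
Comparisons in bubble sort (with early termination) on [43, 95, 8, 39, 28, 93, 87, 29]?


Algorithm: bubble sort (with early termination)
Input: [43, 95, 8, 39, 28, 93, 87, 29]
Sorted: [8, 28, 29, 39, 43, 87, 93, 95]

27


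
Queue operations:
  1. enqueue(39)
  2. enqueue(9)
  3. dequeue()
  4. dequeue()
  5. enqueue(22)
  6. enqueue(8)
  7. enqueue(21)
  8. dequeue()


enqueue(39) -> [39]
enqueue(9) -> [39, 9]
dequeue()->39, [9]
dequeue()->9, []
enqueue(22) -> [22]
enqueue(8) -> [22, 8]
enqueue(21) -> [22, 8, 21]
dequeue()->22, [8, 21]

Final queue: [8, 21]


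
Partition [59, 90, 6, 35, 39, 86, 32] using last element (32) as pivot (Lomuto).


Pivot: 32
  6 <= 32: swap -> [6, 90, 59, 35, 39, 86, 32]
Place pivot at 1: [6, 32, 59, 35, 39, 86, 90]

Partitioned: [6, 32, 59, 35, 39, 86, 90]


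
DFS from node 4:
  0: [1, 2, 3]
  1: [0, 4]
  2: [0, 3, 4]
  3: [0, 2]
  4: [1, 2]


Visit 4, push [2, 1]
Visit 1, push [0]
Visit 0, push [3, 2]
Visit 2, push [3]
Visit 3, push []

DFS order: [4, 1, 0, 2, 3]


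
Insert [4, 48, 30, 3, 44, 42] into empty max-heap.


Insert 4: [4]
Insert 48: [48, 4]
Insert 30: [48, 4, 30]
Insert 3: [48, 4, 30, 3]
Insert 44: [48, 44, 30, 3, 4]
Insert 42: [48, 44, 42, 3, 4, 30]

Final heap: [48, 44, 42, 3, 4, 30]


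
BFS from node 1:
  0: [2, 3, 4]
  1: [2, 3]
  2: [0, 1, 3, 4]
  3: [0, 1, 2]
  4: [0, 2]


Visit 1, enqueue [2, 3]
Visit 2, enqueue [0, 4]
Visit 3, enqueue []
Visit 0, enqueue []
Visit 4, enqueue []

BFS order: [1, 2, 3, 0, 4]


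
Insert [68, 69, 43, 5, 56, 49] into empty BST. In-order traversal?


Insert 68: root
Insert 69: R from 68
Insert 43: L from 68
Insert 5: L from 68 -> L from 43
Insert 56: L from 68 -> R from 43
Insert 49: L from 68 -> R from 43 -> L from 56

In-order: [5, 43, 49, 56, 68, 69]


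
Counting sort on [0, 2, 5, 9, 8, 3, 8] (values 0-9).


Input: [0, 2, 5, 9, 8, 3, 8]
Counts: [1, 0, 1, 1, 0, 1, 0, 0, 2, 1]

Sorted: [0, 2, 3, 5, 8, 8, 9]


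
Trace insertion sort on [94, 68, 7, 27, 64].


Initial: [94, 68, 7, 27, 64]
Insert 68: [68, 94, 7, 27, 64]
Insert 7: [7, 68, 94, 27, 64]
Insert 27: [7, 27, 68, 94, 64]
Insert 64: [7, 27, 64, 68, 94]

Sorted: [7, 27, 64, 68, 94]


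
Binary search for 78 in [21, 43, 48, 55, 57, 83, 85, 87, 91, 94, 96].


Step 1: lo=0, hi=10, mid=5, val=83
Step 2: lo=0, hi=4, mid=2, val=48
Step 3: lo=3, hi=4, mid=3, val=55
Step 4: lo=4, hi=4, mid=4, val=57

Not found


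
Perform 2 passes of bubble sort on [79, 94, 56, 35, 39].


Initial: [79, 94, 56, 35, 39]
Pass 1: [79, 56, 35, 39, 94] (3 swaps)
Pass 2: [56, 35, 39, 79, 94] (3 swaps)

After 2 passes: [56, 35, 39, 79, 94]


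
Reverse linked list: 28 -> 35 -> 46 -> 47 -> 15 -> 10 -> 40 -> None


Step 1: curr=28, set curr.next=prev(None) | reversed so far: 28
Step 2: curr=35, set curr.next=prev(28) | reversed so far: 35 -> 28
Step 3: curr=46, set curr.next=prev(35) | reversed so far: 46 -> 35 -> 28
Step 4: curr=47, set curr.next=prev(46) | reversed so far: 47 -> 46 -> 35 -> 28
Step 5: curr=15, set curr.next=prev(47) | reversed so far: 15 -> 47 -> 46 -> 35 -> 28
Step 6: curr=10, set curr.next=prev(15) | reversed so far: 10 -> 15 -> 47 -> 46 -> 35 -> 28
Step 7: curr=40, set curr.next=prev(10) | reversed so far: 40 -> 10 -> 15 -> 47 -> 46 -> 35 -> 28

40 -> 10 -> 15 -> 47 -> 46 -> 35 -> 28 -> None


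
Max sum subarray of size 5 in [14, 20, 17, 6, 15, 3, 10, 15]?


[0:5]: 72
[1:6]: 61
[2:7]: 51
[3:8]: 49

Max: 72 at [0:5]


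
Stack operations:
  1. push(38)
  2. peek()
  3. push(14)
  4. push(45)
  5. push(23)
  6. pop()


push(38) -> [38]
peek()->38
push(14) -> [38, 14]
push(45) -> [38, 14, 45]
push(23) -> [38, 14, 45, 23]
pop()->23, [38, 14, 45]

Final stack: [38, 14, 45]


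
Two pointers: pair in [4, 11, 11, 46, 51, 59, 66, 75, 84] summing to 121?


lo=0(4)+hi=8(84)=88
lo=1(11)+hi=8(84)=95
lo=2(11)+hi=8(84)=95
lo=3(46)+hi=8(84)=130
lo=3(46)+hi=7(75)=121

Yes: 46+75=121


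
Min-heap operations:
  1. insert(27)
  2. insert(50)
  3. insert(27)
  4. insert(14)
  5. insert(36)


insert(27) -> [27]
insert(50) -> [27, 50]
insert(27) -> [27, 50, 27]
insert(14) -> [14, 27, 27, 50]
insert(36) -> [14, 27, 27, 50, 36]

Final heap: [14, 27, 27, 50, 36]


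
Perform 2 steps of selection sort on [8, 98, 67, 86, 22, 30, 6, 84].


Initial: [8, 98, 67, 86, 22, 30, 6, 84]
Step 1: min=6 at 6
  Swap: [6, 98, 67, 86, 22, 30, 8, 84]
Step 2: min=8 at 6
  Swap: [6, 8, 67, 86, 22, 30, 98, 84]

After 2 steps: [6, 8, 67, 86, 22, 30, 98, 84]


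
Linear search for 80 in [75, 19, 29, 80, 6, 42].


i=0: 75!=80
i=1: 19!=80
i=2: 29!=80
i=3: 80==80 found!

Found at 3, 4 comps


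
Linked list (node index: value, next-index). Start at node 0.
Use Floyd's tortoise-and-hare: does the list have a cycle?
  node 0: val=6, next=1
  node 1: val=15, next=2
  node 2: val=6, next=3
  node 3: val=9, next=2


Floyd's tortoise (slow, +1) and hare (fast, +2):
  init: slow=0, fast=0
  step 1: slow=1, fast=2
  step 2: slow=2, fast=2
  slow == fast at node 2: cycle detected

Cycle: yes


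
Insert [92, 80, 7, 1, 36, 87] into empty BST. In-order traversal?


Insert 92: root
Insert 80: L from 92
Insert 7: L from 92 -> L from 80
Insert 1: L from 92 -> L from 80 -> L from 7
Insert 36: L from 92 -> L from 80 -> R from 7
Insert 87: L from 92 -> R from 80

In-order: [1, 7, 36, 80, 87, 92]


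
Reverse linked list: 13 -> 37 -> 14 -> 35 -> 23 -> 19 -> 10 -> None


Step 1: curr=13, set curr.next=prev(None) | reversed so far: 13
Step 2: curr=37, set curr.next=prev(13) | reversed so far: 37 -> 13
Step 3: curr=14, set curr.next=prev(37) | reversed so far: 14 -> 37 -> 13
Step 4: curr=35, set curr.next=prev(14) | reversed so far: 35 -> 14 -> 37 -> 13
Step 5: curr=23, set curr.next=prev(35) | reversed so far: 23 -> 35 -> 14 -> 37 -> 13
Step 6: curr=19, set curr.next=prev(23) | reversed so far: 19 -> 23 -> 35 -> 14 -> 37 -> 13
Step 7: curr=10, set curr.next=prev(19) | reversed so far: 10 -> 19 -> 23 -> 35 -> 14 -> 37 -> 13

10 -> 19 -> 23 -> 35 -> 14 -> 37 -> 13 -> None


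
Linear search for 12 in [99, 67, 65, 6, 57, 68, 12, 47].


i=0: 99!=12
i=1: 67!=12
i=2: 65!=12
i=3: 6!=12
i=4: 57!=12
i=5: 68!=12
i=6: 12==12 found!

Found at 6, 7 comps


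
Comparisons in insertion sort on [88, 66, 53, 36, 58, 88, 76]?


Algorithm: insertion sort
Input: [88, 66, 53, 36, 58, 88, 76]
Sorted: [36, 53, 58, 66, 76, 88, 88]

13


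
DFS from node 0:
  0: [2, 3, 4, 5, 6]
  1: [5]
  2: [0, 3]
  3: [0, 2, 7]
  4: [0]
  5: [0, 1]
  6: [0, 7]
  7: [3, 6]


Visit 0, push [6, 5, 4, 3, 2]
Visit 2, push [3]
Visit 3, push [7]
Visit 7, push [6]
Visit 6, push []
Visit 4, push []
Visit 5, push [1]
Visit 1, push []

DFS order: [0, 2, 3, 7, 6, 4, 5, 1]


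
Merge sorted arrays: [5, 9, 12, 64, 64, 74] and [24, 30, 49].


Take 5 from A
Take 9 from A
Take 12 from A
Take 24 from B
Take 30 from B
Take 49 from B

Merged: [5, 9, 12, 24, 30, 49, 64, 64, 74]


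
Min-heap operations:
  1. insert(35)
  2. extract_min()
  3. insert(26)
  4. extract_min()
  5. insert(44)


insert(35) -> [35]
extract_min()->35, []
insert(26) -> [26]
extract_min()->26, []
insert(44) -> [44]

Final heap: [44]


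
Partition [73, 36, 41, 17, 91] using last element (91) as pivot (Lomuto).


Pivot: 91
  73 <= 91: advance i (no swap)
  36 <= 91: advance i (no swap)
  41 <= 91: advance i (no swap)
  17 <= 91: advance i (no swap)
Place pivot at 4: [73, 36, 41, 17, 91]

Partitioned: [73, 36, 41, 17, 91]


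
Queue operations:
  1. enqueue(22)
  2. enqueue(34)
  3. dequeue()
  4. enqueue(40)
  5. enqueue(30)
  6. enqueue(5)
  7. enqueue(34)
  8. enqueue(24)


enqueue(22) -> [22]
enqueue(34) -> [22, 34]
dequeue()->22, [34]
enqueue(40) -> [34, 40]
enqueue(30) -> [34, 40, 30]
enqueue(5) -> [34, 40, 30, 5]
enqueue(34) -> [34, 40, 30, 5, 34]
enqueue(24) -> [34, 40, 30, 5, 34, 24]

Final queue: [34, 40, 30, 5, 34, 24]


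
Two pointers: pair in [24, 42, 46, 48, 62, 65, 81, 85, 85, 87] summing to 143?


lo=0(24)+hi=9(87)=111
lo=1(42)+hi=9(87)=129
lo=2(46)+hi=9(87)=133
lo=3(48)+hi=9(87)=135
lo=4(62)+hi=9(87)=149
lo=4(62)+hi=8(85)=147
lo=4(62)+hi=7(85)=147
lo=4(62)+hi=6(81)=143

Yes: 62+81=143


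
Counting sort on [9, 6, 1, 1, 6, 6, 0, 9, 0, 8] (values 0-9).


Input: [9, 6, 1, 1, 6, 6, 0, 9, 0, 8]
Counts: [2, 2, 0, 0, 0, 0, 3, 0, 1, 2]

Sorted: [0, 0, 1, 1, 6, 6, 6, 8, 9, 9]


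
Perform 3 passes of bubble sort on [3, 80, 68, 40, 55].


Initial: [3, 80, 68, 40, 55]
Pass 1: [3, 68, 40, 55, 80] (3 swaps)
Pass 2: [3, 40, 55, 68, 80] (2 swaps)
Pass 3: [3, 40, 55, 68, 80] (0 swaps)

After 3 passes: [3, 40, 55, 68, 80]


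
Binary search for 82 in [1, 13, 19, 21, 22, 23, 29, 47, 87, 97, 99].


Step 1: lo=0, hi=10, mid=5, val=23
Step 2: lo=6, hi=10, mid=8, val=87
Step 3: lo=6, hi=7, mid=6, val=29
Step 4: lo=7, hi=7, mid=7, val=47

Not found


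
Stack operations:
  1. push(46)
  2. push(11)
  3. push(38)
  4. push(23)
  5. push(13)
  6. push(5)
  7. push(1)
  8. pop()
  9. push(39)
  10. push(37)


push(46) -> [46]
push(11) -> [46, 11]
push(38) -> [46, 11, 38]
push(23) -> [46, 11, 38, 23]
push(13) -> [46, 11, 38, 23, 13]
push(5) -> [46, 11, 38, 23, 13, 5]
push(1) -> [46, 11, 38, 23, 13, 5, 1]
pop()->1, [46, 11, 38, 23, 13, 5]
push(39) -> [46, 11, 38, 23, 13, 5, 39]
push(37) -> [46, 11, 38, 23, 13, 5, 39, 37]

Final stack: [46, 11, 38, 23, 13, 5, 39, 37]


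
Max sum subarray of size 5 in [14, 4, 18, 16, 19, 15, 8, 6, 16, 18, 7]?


[0:5]: 71
[1:6]: 72
[2:7]: 76
[3:8]: 64
[4:9]: 64
[5:10]: 63
[6:11]: 55

Max: 76 at [2:7]


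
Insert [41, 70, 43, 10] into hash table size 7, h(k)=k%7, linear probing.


Insert 41: h=6 -> slot 6
Insert 70: h=0 -> slot 0
Insert 43: h=1 -> slot 1
Insert 10: h=3 -> slot 3

Table: [70, 43, None, 10, None, None, 41]


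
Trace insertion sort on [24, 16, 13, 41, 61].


Initial: [24, 16, 13, 41, 61]
Insert 16: [16, 24, 13, 41, 61]
Insert 13: [13, 16, 24, 41, 61]
Insert 41: [13, 16, 24, 41, 61]
Insert 61: [13, 16, 24, 41, 61]

Sorted: [13, 16, 24, 41, 61]


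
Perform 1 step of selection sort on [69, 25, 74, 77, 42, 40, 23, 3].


Initial: [69, 25, 74, 77, 42, 40, 23, 3]
Step 1: min=3 at 7
  Swap: [3, 25, 74, 77, 42, 40, 23, 69]

After 1 step: [3, 25, 74, 77, 42, 40, 23, 69]


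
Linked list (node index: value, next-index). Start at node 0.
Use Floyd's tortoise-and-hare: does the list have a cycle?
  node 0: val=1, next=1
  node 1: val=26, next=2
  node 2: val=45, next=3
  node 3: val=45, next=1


Floyd's tortoise (slow, +1) and hare (fast, +2):
  init: slow=0, fast=0
  step 1: slow=1, fast=2
  step 2: slow=2, fast=1
  step 3: slow=3, fast=3
  slow == fast at node 3: cycle detected

Cycle: yes


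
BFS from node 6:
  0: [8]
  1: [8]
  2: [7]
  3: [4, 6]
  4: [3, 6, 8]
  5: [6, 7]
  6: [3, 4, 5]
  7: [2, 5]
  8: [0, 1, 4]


Visit 6, enqueue [3, 4, 5]
Visit 3, enqueue []
Visit 4, enqueue [8]
Visit 5, enqueue [7]
Visit 8, enqueue [0, 1]
Visit 7, enqueue [2]
Visit 0, enqueue []
Visit 1, enqueue []
Visit 2, enqueue []

BFS order: [6, 3, 4, 5, 8, 7, 0, 1, 2]


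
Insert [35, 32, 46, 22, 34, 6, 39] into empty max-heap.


Insert 35: [35]
Insert 32: [35, 32]
Insert 46: [46, 32, 35]
Insert 22: [46, 32, 35, 22]
Insert 34: [46, 34, 35, 22, 32]
Insert 6: [46, 34, 35, 22, 32, 6]
Insert 39: [46, 34, 39, 22, 32, 6, 35]

Final heap: [46, 34, 39, 22, 32, 6, 35]


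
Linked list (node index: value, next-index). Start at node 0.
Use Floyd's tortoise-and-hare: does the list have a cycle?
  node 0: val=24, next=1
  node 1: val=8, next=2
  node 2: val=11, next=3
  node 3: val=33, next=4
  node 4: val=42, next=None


Floyd's tortoise (slow, +1) and hare (fast, +2):
  init: slow=0, fast=0
  step 1: slow=1, fast=2
  step 2: slow=2, fast=4
  step 3: fast -> None, no cycle

Cycle: no


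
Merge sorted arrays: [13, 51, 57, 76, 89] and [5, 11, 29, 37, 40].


Take 5 from B
Take 11 from B
Take 13 from A
Take 29 from B
Take 37 from B
Take 40 from B

Merged: [5, 11, 13, 29, 37, 40, 51, 57, 76, 89]


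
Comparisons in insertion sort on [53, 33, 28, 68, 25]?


Algorithm: insertion sort
Input: [53, 33, 28, 68, 25]
Sorted: [25, 28, 33, 53, 68]

8


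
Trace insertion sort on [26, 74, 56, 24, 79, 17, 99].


Initial: [26, 74, 56, 24, 79, 17, 99]
Insert 74: [26, 74, 56, 24, 79, 17, 99]
Insert 56: [26, 56, 74, 24, 79, 17, 99]
Insert 24: [24, 26, 56, 74, 79, 17, 99]
Insert 79: [24, 26, 56, 74, 79, 17, 99]
Insert 17: [17, 24, 26, 56, 74, 79, 99]
Insert 99: [17, 24, 26, 56, 74, 79, 99]

Sorted: [17, 24, 26, 56, 74, 79, 99]


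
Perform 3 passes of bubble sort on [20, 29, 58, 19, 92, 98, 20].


Initial: [20, 29, 58, 19, 92, 98, 20]
Pass 1: [20, 29, 19, 58, 92, 20, 98] (2 swaps)
Pass 2: [20, 19, 29, 58, 20, 92, 98] (2 swaps)
Pass 3: [19, 20, 29, 20, 58, 92, 98] (2 swaps)

After 3 passes: [19, 20, 29, 20, 58, 92, 98]


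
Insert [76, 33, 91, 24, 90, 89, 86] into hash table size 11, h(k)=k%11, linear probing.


Insert 76: h=10 -> slot 10
Insert 33: h=0 -> slot 0
Insert 91: h=3 -> slot 3
Insert 24: h=2 -> slot 2
Insert 90: h=2, 2 probes -> slot 4
Insert 89: h=1 -> slot 1
Insert 86: h=9 -> slot 9

Table: [33, 89, 24, 91, 90, None, None, None, None, 86, 76]


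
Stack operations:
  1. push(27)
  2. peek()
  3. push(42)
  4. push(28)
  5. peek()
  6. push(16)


push(27) -> [27]
peek()->27
push(42) -> [27, 42]
push(28) -> [27, 42, 28]
peek()->28
push(16) -> [27, 42, 28, 16]

Final stack: [27, 42, 28, 16]


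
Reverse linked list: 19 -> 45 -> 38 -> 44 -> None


Step 1: curr=19, set curr.next=prev(None) | reversed so far: 19
Step 2: curr=45, set curr.next=prev(19) | reversed so far: 45 -> 19
Step 3: curr=38, set curr.next=prev(45) | reversed so far: 38 -> 45 -> 19
Step 4: curr=44, set curr.next=prev(38) | reversed so far: 44 -> 38 -> 45 -> 19

44 -> 38 -> 45 -> 19 -> None


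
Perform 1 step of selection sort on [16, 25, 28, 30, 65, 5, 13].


Initial: [16, 25, 28, 30, 65, 5, 13]
Step 1: min=5 at 5
  Swap: [5, 25, 28, 30, 65, 16, 13]

After 1 step: [5, 25, 28, 30, 65, 16, 13]


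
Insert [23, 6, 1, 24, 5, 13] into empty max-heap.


Insert 23: [23]
Insert 6: [23, 6]
Insert 1: [23, 6, 1]
Insert 24: [24, 23, 1, 6]
Insert 5: [24, 23, 1, 6, 5]
Insert 13: [24, 23, 13, 6, 5, 1]

Final heap: [24, 23, 13, 6, 5, 1]


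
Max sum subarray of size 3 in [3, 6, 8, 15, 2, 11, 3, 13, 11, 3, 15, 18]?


[0:3]: 17
[1:4]: 29
[2:5]: 25
[3:6]: 28
[4:7]: 16
[5:8]: 27
[6:9]: 27
[7:10]: 27
[8:11]: 29
[9:12]: 36

Max: 36 at [9:12]


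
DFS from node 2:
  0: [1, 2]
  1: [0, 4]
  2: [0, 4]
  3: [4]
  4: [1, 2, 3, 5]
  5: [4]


Visit 2, push [4, 0]
Visit 0, push [1]
Visit 1, push [4]
Visit 4, push [5, 3]
Visit 3, push []
Visit 5, push []

DFS order: [2, 0, 1, 4, 3, 5]


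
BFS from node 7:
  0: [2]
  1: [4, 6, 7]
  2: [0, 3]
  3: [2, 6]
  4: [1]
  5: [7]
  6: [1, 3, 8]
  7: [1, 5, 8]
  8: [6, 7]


Visit 7, enqueue [1, 5, 8]
Visit 1, enqueue [4, 6]
Visit 5, enqueue []
Visit 8, enqueue []
Visit 4, enqueue []
Visit 6, enqueue [3]
Visit 3, enqueue [2]
Visit 2, enqueue [0]
Visit 0, enqueue []

BFS order: [7, 1, 5, 8, 4, 6, 3, 2, 0]


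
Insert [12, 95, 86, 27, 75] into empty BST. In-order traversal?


Insert 12: root
Insert 95: R from 12
Insert 86: R from 12 -> L from 95
Insert 27: R from 12 -> L from 95 -> L from 86
Insert 75: R from 12 -> L from 95 -> L from 86 -> R from 27

In-order: [12, 27, 75, 86, 95]


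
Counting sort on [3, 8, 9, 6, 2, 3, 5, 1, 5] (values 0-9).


Input: [3, 8, 9, 6, 2, 3, 5, 1, 5]
Counts: [0, 1, 1, 2, 0, 2, 1, 0, 1, 1]

Sorted: [1, 2, 3, 3, 5, 5, 6, 8, 9]


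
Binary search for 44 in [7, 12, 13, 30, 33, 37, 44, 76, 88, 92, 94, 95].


Step 1: lo=0, hi=11, mid=5, val=37
Step 2: lo=6, hi=11, mid=8, val=88
Step 3: lo=6, hi=7, mid=6, val=44

Found at index 6


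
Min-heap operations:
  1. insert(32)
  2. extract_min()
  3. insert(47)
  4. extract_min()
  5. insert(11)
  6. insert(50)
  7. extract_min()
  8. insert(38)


insert(32) -> [32]
extract_min()->32, []
insert(47) -> [47]
extract_min()->47, []
insert(11) -> [11]
insert(50) -> [11, 50]
extract_min()->11, [50]
insert(38) -> [38, 50]

Final heap: [38, 50]


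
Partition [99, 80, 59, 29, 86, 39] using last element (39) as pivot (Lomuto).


Pivot: 39
  29 <= 39: swap -> [29, 80, 59, 99, 86, 39]
Place pivot at 1: [29, 39, 59, 99, 86, 80]

Partitioned: [29, 39, 59, 99, 86, 80]


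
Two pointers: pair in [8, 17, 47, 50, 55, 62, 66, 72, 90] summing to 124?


lo=0(8)+hi=8(90)=98
lo=1(17)+hi=8(90)=107
lo=2(47)+hi=8(90)=137
lo=2(47)+hi=7(72)=119
lo=3(50)+hi=7(72)=122
lo=4(55)+hi=7(72)=127
lo=4(55)+hi=6(66)=121
lo=5(62)+hi=6(66)=128

No pair found


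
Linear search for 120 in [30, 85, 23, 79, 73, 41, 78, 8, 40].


i=0: 30!=120
i=1: 85!=120
i=2: 23!=120
i=3: 79!=120
i=4: 73!=120
i=5: 41!=120
i=6: 78!=120
i=7: 8!=120
i=8: 40!=120

Not found, 9 comps


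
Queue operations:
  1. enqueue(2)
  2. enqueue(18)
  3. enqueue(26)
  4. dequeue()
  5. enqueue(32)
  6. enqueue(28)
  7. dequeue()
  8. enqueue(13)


enqueue(2) -> [2]
enqueue(18) -> [2, 18]
enqueue(26) -> [2, 18, 26]
dequeue()->2, [18, 26]
enqueue(32) -> [18, 26, 32]
enqueue(28) -> [18, 26, 32, 28]
dequeue()->18, [26, 32, 28]
enqueue(13) -> [26, 32, 28, 13]

Final queue: [26, 32, 28, 13]


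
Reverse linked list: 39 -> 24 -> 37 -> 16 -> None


Step 1: curr=39, set curr.next=prev(None) | reversed so far: 39
Step 2: curr=24, set curr.next=prev(39) | reversed so far: 24 -> 39
Step 3: curr=37, set curr.next=prev(24) | reversed so far: 37 -> 24 -> 39
Step 4: curr=16, set curr.next=prev(37) | reversed so far: 16 -> 37 -> 24 -> 39

16 -> 37 -> 24 -> 39 -> None


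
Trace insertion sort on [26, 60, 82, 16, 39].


Initial: [26, 60, 82, 16, 39]
Insert 60: [26, 60, 82, 16, 39]
Insert 82: [26, 60, 82, 16, 39]
Insert 16: [16, 26, 60, 82, 39]
Insert 39: [16, 26, 39, 60, 82]

Sorted: [16, 26, 39, 60, 82]


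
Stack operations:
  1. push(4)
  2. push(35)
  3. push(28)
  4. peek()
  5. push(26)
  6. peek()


push(4) -> [4]
push(35) -> [4, 35]
push(28) -> [4, 35, 28]
peek()->28
push(26) -> [4, 35, 28, 26]
peek()->26

Final stack: [4, 35, 28, 26]


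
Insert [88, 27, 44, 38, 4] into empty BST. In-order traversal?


Insert 88: root
Insert 27: L from 88
Insert 44: L from 88 -> R from 27
Insert 38: L from 88 -> R from 27 -> L from 44
Insert 4: L from 88 -> L from 27

In-order: [4, 27, 38, 44, 88]


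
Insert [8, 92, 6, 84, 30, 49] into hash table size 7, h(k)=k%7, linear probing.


Insert 8: h=1 -> slot 1
Insert 92: h=1, 1 probes -> slot 2
Insert 6: h=6 -> slot 6
Insert 84: h=0 -> slot 0
Insert 30: h=2, 1 probes -> slot 3
Insert 49: h=0, 4 probes -> slot 4

Table: [84, 8, 92, 30, 49, None, 6]


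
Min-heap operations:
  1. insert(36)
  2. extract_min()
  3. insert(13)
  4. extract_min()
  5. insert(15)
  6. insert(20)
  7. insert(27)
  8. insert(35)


insert(36) -> [36]
extract_min()->36, []
insert(13) -> [13]
extract_min()->13, []
insert(15) -> [15]
insert(20) -> [15, 20]
insert(27) -> [15, 20, 27]
insert(35) -> [15, 20, 27, 35]

Final heap: [15, 20, 27, 35]


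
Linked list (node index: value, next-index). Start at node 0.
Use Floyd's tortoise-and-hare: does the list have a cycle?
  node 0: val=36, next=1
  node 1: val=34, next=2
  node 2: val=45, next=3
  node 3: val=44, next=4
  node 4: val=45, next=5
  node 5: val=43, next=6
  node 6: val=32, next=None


Floyd's tortoise (slow, +1) and hare (fast, +2):
  init: slow=0, fast=0
  step 1: slow=1, fast=2
  step 2: slow=2, fast=4
  step 3: slow=3, fast=6
  step 4: fast -> None, no cycle

Cycle: no


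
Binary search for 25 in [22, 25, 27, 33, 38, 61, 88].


Step 1: lo=0, hi=6, mid=3, val=33
Step 2: lo=0, hi=2, mid=1, val=25

Found at index 1


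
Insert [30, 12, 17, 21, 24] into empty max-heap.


Insert 30: [30]
Insert 12: [30, 12]
Insert 17: [30, 12, 17]
Insert 21: [30, 21, 17, 12]
Insert 24: [30, 24, 17, 12, 21]

Final heap: [30, 24, 17, 12, 21]


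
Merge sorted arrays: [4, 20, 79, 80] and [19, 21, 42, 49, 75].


Take 4 from A
Take 19 from B
Take 20 from A
Take 21 from B
Take 42 from B
Take 49 from B
Take 75 from B

Merged: [4, 19, 20, 21, 42, 49, 75, 79, 80]


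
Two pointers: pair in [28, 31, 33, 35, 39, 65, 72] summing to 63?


lo=0(28)+hi=6(72)=100
lo=0(28)+hi=5(65)=93
lo=0(28)+hi=4(39)=67
lo=0(28)+hi=3(35)=63

Yes: 28+35=63


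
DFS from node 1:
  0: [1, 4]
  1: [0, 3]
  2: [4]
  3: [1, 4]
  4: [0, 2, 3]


Visit 1, push [3, 0]
Visit 0, push [4]
Visit 4, push [3, 2]
Visit 2, push []
Visit 3, push []

DFS order: [1, 0, 4, 2, 3]


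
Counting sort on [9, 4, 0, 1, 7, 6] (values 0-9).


Input: [9, 4, 0, 1, 7, 6]
Counts: [1, 1, 0, 0, 1, 0, 1, 1, 0, 1]

Sorted: [0, 1, 4, 6, 7, 9]


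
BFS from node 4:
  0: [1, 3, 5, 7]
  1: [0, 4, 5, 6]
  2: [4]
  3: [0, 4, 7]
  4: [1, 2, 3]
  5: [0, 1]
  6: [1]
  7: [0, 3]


Visit 4, enqueue [1, 2, 3]
Visit 1, enqueue [0, 5, 6]
Visit 2, enqueue []
Visit 3, enqueue [7]
Visit 0, enqueue []
Visit 5, enqueue []
Visit 6, enqueue []
Visit 7, enqueue []

BFS order: [4, 1, 2, 3, 0, 5, 6, 7]


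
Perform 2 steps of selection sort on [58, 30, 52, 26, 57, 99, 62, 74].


Initial: [58, 30, 52, 26, 57, 99, 62, 74]
Step 1: min=26 at 3
  Swap: [26, 30, 52, 58, 57, 99, 62, 74]
Step 2: min=30 at 1
  Swap: [26, 30, 52, 58, 57, 99, 62, 74]

After 2 steps: [26, 30, 52, 58, 57, 99, 62, 74]


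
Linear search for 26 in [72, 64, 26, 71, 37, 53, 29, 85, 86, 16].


i=0: 72!=26
i=1: 64!=26
i=2: 26==26 found!

Found at 2, 3 comps


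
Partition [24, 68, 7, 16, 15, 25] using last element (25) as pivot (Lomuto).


Pivot: 25
  24 <= 25: advance i (no swap)
  7 <= 25: swap -> [24, 7, 68, 16, 15, 25]
  16 <= 25: swap -> [24, 7, 16, 68, 15, 25]
  15 <= 25: swap -> [24, 7, 16, 15, 68, 25]
Place pivot at 4: [24, 7, 16, 15, 25, 68]

Partitioned: [24, 7, 16, 15, 25, 68]


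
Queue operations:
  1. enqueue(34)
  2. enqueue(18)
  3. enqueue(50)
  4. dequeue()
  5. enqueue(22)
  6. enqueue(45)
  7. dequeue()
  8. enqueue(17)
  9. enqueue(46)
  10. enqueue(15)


enqueue(34) -> [34]
enqueue(18) -> [34, 18]
enqueue(50) -> [34, 18, 50]
dequeue()->34, [18, 50]
enqueue(22) -> [18, 50, 22]
enqueue(45) -> [18, 50, 22, 45]
dequeue()->18, [50, 22, 45]
enqueue(17) -> [50, 22, 45, 17]
enqueue(46) -> [50, 22, 45, 17, 46]
enqueue(15) -> [50, 22, 45, 17, 46, 15]

Final queue: [50, 22, 45, 17, 46, 15]


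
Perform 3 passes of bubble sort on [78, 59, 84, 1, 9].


Initial: [78, 59, 84, 1, 9]
Pass 1: [59, 78, 1, 9, 84] (3 swaps)
Pass 2: [59, 1, 9, 78, 84] (2 swaps)
Pass 3: [1, 9, 59, 78, 84] (2 swaps)

After 3 passes: [1, 9, 59, 78, 84]


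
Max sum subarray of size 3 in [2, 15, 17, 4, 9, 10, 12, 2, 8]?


[0:3]: 34
[1:4]: 36
[2:5]: 30
[3:6]: 23
[4:7]: 31
[5:8]: 24
[6:9]: 22

Max: 36 at [1:4]


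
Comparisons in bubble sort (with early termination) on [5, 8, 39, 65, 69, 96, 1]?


Algorithm: bubble sort (with early termination)
Input: [5, 8, 39, 65, 69, 96, 1]
Sorted: [1, 5, 8, 39, 65, 69, 96]

21


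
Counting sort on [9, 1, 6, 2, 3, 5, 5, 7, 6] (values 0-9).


Input: [9, 1, 6, 2, 3, 5, 5, 7, 6]
Counts: [0, 1, 1, 1, 0, 2, 2, 1, 0, 1]

Sorted: [1, 2, 3, 5, 5, 6, 6, 7, 9]


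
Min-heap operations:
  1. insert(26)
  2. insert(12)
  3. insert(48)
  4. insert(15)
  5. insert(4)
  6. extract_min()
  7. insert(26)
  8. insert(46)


insert(26) -> [26]
insert(12) -> [12, 26]
insert(48) -> [12, 26, 48]
insert(15) -> [12, 15, 48, 26]
insert(4) -> [4, 12, 48, 26, 15]
extract_min()->4, [12, 15, 48, 26]
insert(26) -> [12, 15, 48, 26, 26]
insert(46) -> [12, 15, 46, 26, 26, 48]

Final heap: [12, 15, 46, 26, 26, 48]


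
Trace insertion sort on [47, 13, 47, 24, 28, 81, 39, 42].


Initial: [47, 13, 47, 24, 28, 81, 39, 42]
Insert 13: [13, 47, 47, 24, 28, 81, 39, 42]
Insert 47: [13, 47, 47, 24, 28, 81, 39, 42]
Insert 24: [13, 24, 47, 47, 28, 81, 39, 42]
Insert 28: [13, 24, 28, 47, 47, 81, 39, 42]
Insert 81: [13, 24, 28, 47, 47, 81, 39, 42]
Insert 39: [13, 24, 28, 39, 47, 47, 81, 42]
Insert 42: [13, 24, 28, 39, 42, 47, 47, 81]

Sorted: [13, 24, 28, 39, 42, 47, 47, 81]


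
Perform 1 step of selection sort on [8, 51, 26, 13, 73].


Initial: [8, 51, 26, 13, 73]
Step 1: min=8 at 0
  Swap: [8, 51, 26, 13, 73]

After 1 step: [8, 51, 26, 13, 73]


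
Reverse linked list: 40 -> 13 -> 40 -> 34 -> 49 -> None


Step 1: curr=40, set curr.next=prev(None) | reversed so far: 40
Step 2: curr=13, set curr.next=prev(40) | reversed so far: 13 -> 40
Step 3: curr=40, set curr.next=prev(13) | reversed so far: 40 -> 13 -> 40
Step 4: curr=34, set curr.next=prev(40) | reversed so far: 34 -> 40 -> 13 -> 40
Step 5: curr=49, set curr.next=prev(34) | reversed so far: 49 -> 34 -> 40 -> 13 -> 40

49 -> 34 -> 40 -> 13 -> 40 -> None


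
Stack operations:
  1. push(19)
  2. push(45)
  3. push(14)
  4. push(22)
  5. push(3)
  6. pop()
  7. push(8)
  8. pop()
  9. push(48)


push(19) -> [19]
push(45) -> [19, 45]
push(14) -> [19, 45, 14]
push(22) -> [19, 45, 14, 22]
push(3) -> [19, 45, 14, 22, 3]
pop()->3, [19, 45, 14, 22]
push(8) -> [19, 45, 14, 22, 8]
pop()->8, [19, 45, 14, 22]
push(48) -> [19, 45, 14, 22, 48]

Final stack: [19, 45, 14, 22, 48]


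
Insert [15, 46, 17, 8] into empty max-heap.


Insert 15: [15]
Insert 46: [46, 15]
Insert 17: [46, 15, 17]
Insert 8: [46, 15, 17, 8]

Final heap: [46, 15, 17, 8]


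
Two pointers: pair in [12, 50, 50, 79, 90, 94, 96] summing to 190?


lo=0(12)+hi=6(96)=108
lo=1(50)+hi=6(96)=146
lo=2(50)+hi=6(96)=146
lo=3(79)+hi=6(96)=175
lo=4(90)+hi=6(96)=186
lo=5(94)+hi=6(96)=190

Yes: 94+96=190


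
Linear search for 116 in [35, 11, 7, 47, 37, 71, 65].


i=0: 35!=116
i=1: 11!=116
i=2: 7!=116
i=3: 47!=116
i=4: 37!=116
i=5: 71!=116
i=6: 65!=116

Not found, 7 comps


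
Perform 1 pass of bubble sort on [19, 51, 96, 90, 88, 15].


Initial: [19, 51, 96, 90, 88, 15]
Pass 1: [19, 51, 90, 88, 15, 96] (3 swaps)

After 1 pass: [19, 51, 90, 88, 15, 96]


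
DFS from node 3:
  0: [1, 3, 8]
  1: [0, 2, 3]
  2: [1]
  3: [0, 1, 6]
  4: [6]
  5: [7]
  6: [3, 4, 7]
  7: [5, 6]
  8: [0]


Visit 3, push [6, 1, 0]
Visit 0, push [8, 1]
Visit 1, push [2]
Visit 2, push []
Visit 8, push []
Visit 6, push [7, 4]
Visit 4, push []
Visit 7, push [5]
Visit 5, push []

DFS order: [3, 0, 1, 2, 8, 6, 4, 7, 5]


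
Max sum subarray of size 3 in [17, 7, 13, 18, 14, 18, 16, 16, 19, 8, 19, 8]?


[0:3]: 37
[1:4]: 38
[2:5]: 45
[3:6]: 50
[4:7]: 48
[5:8]: 50
[6:9]: 51
[7:10]: 43
[8:11]: 46
[9:12]: 35

Max: 51 at [6:9]


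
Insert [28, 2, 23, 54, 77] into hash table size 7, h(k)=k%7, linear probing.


Insert 28: h=0 -> slot 0
Insert 2: h=2 -> slot 2
Insert 23: h=2, 1 probes -> slot 3
Insert 54: h=5 -> slot 5
Insert 77: h=0, 1 probes -> slot 1

Table: [28, 77, 2, 23, None, 54, None]


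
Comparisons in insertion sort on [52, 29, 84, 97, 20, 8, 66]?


Algorithm: insertion sort
Input: [52, 29, 84, 97, 20, 8, 66]
Sorted: [8, 20, 29, 52, 66, 84, 97]

15


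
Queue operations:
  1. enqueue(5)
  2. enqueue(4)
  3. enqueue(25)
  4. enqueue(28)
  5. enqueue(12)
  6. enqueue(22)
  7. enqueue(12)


enqueue(5) -> [5]
enqueue(4) -> [5, 4]
enqueue(25) -> [5, 4, 25]
enqueue(28) -> [5, 4, 25, 28]
enqueue(12) -> [5, 4, 25, 28, 12]
enqueue(22) -> [5, 4, 25, 28, 12, 22]
enqueue(12) -> [5, 4, 25, 28, 12, 22, 12]

Final queue: [5, 4, 25, 28, 12, 22, 12]


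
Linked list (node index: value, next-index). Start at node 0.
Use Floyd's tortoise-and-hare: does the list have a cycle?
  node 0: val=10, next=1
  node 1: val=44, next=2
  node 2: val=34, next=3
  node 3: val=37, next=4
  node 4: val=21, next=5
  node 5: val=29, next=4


Floyd's tortoise (slow, +1) and hare (fast, +2):
  init: slow=0, fast=0
  step 1: slow=1, fast=2
  step 2: slow=2, fast=4
  step 3: slow=3, fast=4
  step 4: slow=4, fast=4
  slow == fast at node 4: cycle detected

Cycle: yes


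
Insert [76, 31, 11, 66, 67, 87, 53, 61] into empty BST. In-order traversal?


Insert 76: root
Insert 31: L from 76
Insert 11: L from 76 -> L from 31
Insert 66: L from 76 -> R from 31
Insert 67: L from 76 -> R from 31 -> R from 66
Insert 87: R from 76
Insert 53: L from 76 -> R from 31 -> L from 66
Insert 61: L from 76 -> R from 31 -> L from 66 -> R from 53

In-order: [11, 31, 53, 61, 66, 67, 76, 87]


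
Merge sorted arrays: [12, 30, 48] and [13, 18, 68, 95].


Take 12 from A
Take 13 from B
Take 18 from B
Take 30 from A
Take 48 from A

Merged: [12, 13, 18, 30, 48, 68, 95]


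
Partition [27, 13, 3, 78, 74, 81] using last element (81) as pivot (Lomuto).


Pivot: 81
  27 <= 81: advance i (no swap)
  13 <= 81: advance i (no swap)
  3 <= 81: advance i (no swap)
  78 <= 81: advance i (no swap)
  74 <= 81: advance i (no swap)
Place pivot at 5: [27, 13, 3, 78, 74, 81]

Partitioned: [27, 13, 3, 78, 74, 81]


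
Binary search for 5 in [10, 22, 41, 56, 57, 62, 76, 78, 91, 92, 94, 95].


Step 1: lo=0, hi=11, mid=5, val=62
Step 2: lo=0, hi=4, mid=2, val=41
Step 3: lo=0, hi=1, mid=0, val=10

Not found


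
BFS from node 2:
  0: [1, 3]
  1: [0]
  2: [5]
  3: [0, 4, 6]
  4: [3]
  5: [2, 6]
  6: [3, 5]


Visit 2, enqueue [5]
Visit 5, enqueue [6]
Visit 6, enqueue [3]
Visit 3, enqueue [0, 4]
Visit 0, enqueue [1]
Visit 4, enqueue []
Visit 1, enqueue []

BFS order: [2, 5, 6, 3, 0, 4, 1]


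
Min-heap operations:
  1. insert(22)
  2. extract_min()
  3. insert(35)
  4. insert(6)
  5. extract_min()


insert(22) -> [22]
extract_min()->22, []
insert(35) -> [35]
insert(6) -> [6, 35]
extract_min()->6, [35]

Final heap: [35]


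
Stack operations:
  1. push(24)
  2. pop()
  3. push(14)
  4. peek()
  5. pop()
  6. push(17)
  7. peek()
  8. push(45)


push(24) -> [24]
pop()->24, []
push(14) -> [14]
peek()->14
pop()->14, []
push(17) -> [17]
peek()->17
push(45) -> [17, 45]

Final stack: [17, 45]


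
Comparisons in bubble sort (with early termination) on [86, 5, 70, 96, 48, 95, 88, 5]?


Algorithm: bubble sort (with early termination)
Input: [86, 5, 70, 96, 48, 95, 88, 5]
Sorted: [5, 5, 48, 70, 86, 88, 95, 96]

28


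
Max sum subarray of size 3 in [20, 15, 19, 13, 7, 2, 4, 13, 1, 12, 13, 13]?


[0:3]: 54
[1:4]: 47
[2:5]: 39
[3:6]: 22
[4:7]: 13
[5:8]: 19
[6:9]: 18
[7:10]: 26
[8:11]: 26
[9:12]: 38

Max: 54 at [0:3]


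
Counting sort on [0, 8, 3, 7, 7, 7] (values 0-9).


Input: [0, 8, 3, 7, 7, 7]
Counts: [1, 0, 0, 1, 0, 0, 0, 3, 1, 0]

Sorted: [0, 3, 7, 7, 7, 8]


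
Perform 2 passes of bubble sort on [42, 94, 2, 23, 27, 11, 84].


Initial: [42, 94, 2, 23, 27, 11, 84]
Pass 1: [42, 2, 23, 27, 11, 84, 94] (5 swaps)
Pass 2: [2, 23, 27, 11, 42, 84, 94] (4 swaps)

After 2 passes: [2, 23, 27, 11, 42, 84, 94]


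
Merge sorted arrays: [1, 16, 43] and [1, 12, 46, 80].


Take 1 from A
Take 1 from B
Take 12 from B
Take 16 from A
Take 43 from A

Merged: [1, 1, 12, 16, 43, 46, 80]


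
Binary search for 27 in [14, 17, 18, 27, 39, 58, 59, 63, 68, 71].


Step 1: lo=0, hi=9, mid=4, val=39
Step 2: lo=0, hi=3, mid=1, val=17
Step 3: lo=2, hi=3, mid=2, val=18
Step 4: lo=3, hi=3, mid=3, val=27

Found at index 3


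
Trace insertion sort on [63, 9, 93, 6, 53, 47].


Initial: [63, 9, 93, 6, 53, 47]
Insert 9: [9, 63, 93, 6, 53, 47]
Insert 93: [9, 63, 93, 6, 53, 47]
Insert 6: [6, 9, 63, 93, 53, 47]
Insert 53: [6, 9, 53, 63, 93, 47]
Insert 47: [6, 9, 47, 53, 63, 93]

Sorted: [6, 9, 47, 53, 63, 93]


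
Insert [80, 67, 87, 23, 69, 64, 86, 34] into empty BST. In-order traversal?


Insert 80: root
Insert 67: L from 80
Insert 87: R from 80
Insert 23: L from 80 -> L from 67
Insert 69: L from 80 -> R from 67
Insert 64: L from 80 -> L from 67 -> R from 23
Insert 86: R from 80 -> L from 87
Insert 34: L from 80 -> L from 67 -> R from 23 -> L from 64

In-order: [23, 34, 64, 67, 69, 80, 86, 87]


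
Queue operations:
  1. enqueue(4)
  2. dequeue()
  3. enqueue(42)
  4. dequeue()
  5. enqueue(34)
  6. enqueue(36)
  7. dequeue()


enqueue(4) -> [4]
dequeue()->4, []
enqueue(42) -> [42]
dequeue()->42, []
enqueue(34) -> [34]
enqueue(36) -> [34, 36]
dequeue()->34, [36]

Final queue: [36]


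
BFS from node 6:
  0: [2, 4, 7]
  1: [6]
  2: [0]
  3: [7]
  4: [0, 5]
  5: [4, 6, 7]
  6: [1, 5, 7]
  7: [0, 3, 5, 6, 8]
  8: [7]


Visit 6, enqueue [1, 5, 7]
Visit 1, enqueue []
Visit 5, enqueue [4]
Visit 7, enqueue [0, 3, 8]
Visit 4, enqueue []
Visit 0, enqueue [2]
Visit 3, enqueue []
Visit 8, enqueue []
Visit 2, enqueue []

BFS order: [6, 1, 5, 7, 4, 0, 3, 8, 2]


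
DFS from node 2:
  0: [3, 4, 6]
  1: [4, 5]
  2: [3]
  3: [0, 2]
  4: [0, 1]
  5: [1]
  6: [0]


Visit 2, push [3]
Visit 3, push [0]
Visit 0, push [6, 4]
Visit 4, push [1]
Visit 1, push [5]
Visit 5, push []
Visit 6, push []

DFS order: [2, 3, 0, 4, 1, 5, 6]


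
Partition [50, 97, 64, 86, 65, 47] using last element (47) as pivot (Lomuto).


Pivot: 47
Place pivot at 0: [47, 97, 64, 86, 65, 50]

Partitioned: [47, 97, 64, 86, 65, 50]


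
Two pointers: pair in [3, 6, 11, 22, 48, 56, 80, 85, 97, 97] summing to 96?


lo=0(3)+hi=9(97)=100
lo=0(3)+hi=8(97)=100
lo=0(3)+hi=7(85)=88
lo=1(6)+hi=7(85)=91
lo=2(11)+hi=7(85)=96

Yes: 11+85=96


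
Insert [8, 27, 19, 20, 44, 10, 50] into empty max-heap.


Insert 8: [8]
Insert 27: [27, 8]
Insert 19: [27, 8, 19]
Insert 20: [27, 20, 19, 8]
Insert 44: [44, 27, 19, 8, 20]
Insert 10: [44, 27, 19, 8, 20, 10]
Insert 50: [50, 27, 44, 8, 20, 10, 19]

Final heap: [50, 27, 44, 8, 20, 10, 19]


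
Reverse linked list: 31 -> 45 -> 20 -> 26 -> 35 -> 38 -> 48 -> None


Step 1: curr=31, set curr.next=prev(None) | reversed so far: 31
Step 2: curr=45, set curr.next=prev(31) | reversed so far: 45 -> 31
Step 3: curr=20, set curr.next=prev(45) | reversed so far: 20 -> 45 -> 31
Step 4: curr=26, set curr.next=prev(20) | reversed so far: 26 -> 20 -> 45 -> 31
Step 5: curr=35, set curr.next=prev(26) | reversed so far: 35 -> 26 -> 20 -> 45 -> 31
Step 6: curr=38, set curr.next=prev(35) | reversed so far: 38 -> 35 -> 26 -> 20 -> 45 -> 31
Step 7: curr=48, set curr.next=prev(38) | reversed so far: 48 -> 38 -> 35 -> 26 -> 20 -> 45 -> 31

48 -> 38 -> 35 -> 26 -> 20 -> 45 -> 31 -> None
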